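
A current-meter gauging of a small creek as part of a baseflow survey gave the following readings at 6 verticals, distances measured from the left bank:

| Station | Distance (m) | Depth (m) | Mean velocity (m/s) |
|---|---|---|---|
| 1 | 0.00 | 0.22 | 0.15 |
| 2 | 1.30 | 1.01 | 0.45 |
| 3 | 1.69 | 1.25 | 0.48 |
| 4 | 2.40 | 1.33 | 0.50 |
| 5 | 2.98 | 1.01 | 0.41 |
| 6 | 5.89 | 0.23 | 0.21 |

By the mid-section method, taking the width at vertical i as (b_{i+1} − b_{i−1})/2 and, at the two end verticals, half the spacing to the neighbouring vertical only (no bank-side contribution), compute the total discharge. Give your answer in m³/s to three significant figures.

1.96 m³/s

w_1 = (1.30 − 0.00)/2 = 0.65 m; q_1 = 0.15 × 0.22 × 0.65 = 0.02145 m³/s
w_2 = (1.69 − 0.00)/2 = 0.845 m; q_2 = 0.45 × 1.01 × 0.845 = 0.3841 m³/s
w_3 = (2.40 − 1.30)/2 = 0.55 m; q_3 = 0.48 × 1.25 × 0.55 = 0.3300 m³/s
w_4 = (2.98 − 1.69)/2 = 0.645 m; q_4 = 0.50 × 1.33 × 0.645 = 0.4289 m³/s
w_5 = (5.89 − 2.40)/2 = 1.745 m; q_5 = 0.41 × 1.01 × 1.745 = 0.7226 m³/s
w_6 = (5.89 − 2.98)/2 = 1.455 m; q_6 = 0.21 × 0.23 × 1.455 = 0.07028 m³/s
Q = Σ qᵢ = 1.957 m³/s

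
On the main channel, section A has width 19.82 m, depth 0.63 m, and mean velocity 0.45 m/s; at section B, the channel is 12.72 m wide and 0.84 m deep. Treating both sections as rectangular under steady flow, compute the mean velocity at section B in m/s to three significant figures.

0.526 m/s

Q = A₁V₁ = (19.82×0.63) × 0.45 = 5.619 m³/s
A₂ = 12.72 × 0.84 = 10.68 m²
V₂ = Q/A₂ = 5.619/10.68 = 0.5259 m/s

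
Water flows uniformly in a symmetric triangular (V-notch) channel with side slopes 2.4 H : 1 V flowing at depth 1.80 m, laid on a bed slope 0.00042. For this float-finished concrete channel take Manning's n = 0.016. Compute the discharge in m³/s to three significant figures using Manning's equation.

8.80 m³/s

A = z·y² = 2.4×1.80² = 7.776 m²
P = 2y√(1+z²) = 2×1.80×√(1+2.4²) = 9.360 m
R = A/P = 7.776/9.360 = 0.8308 m
Q = (1/n)·A·R^(2/3)·S^(1/2) = (1/0.016) × 7.776 × 0.8308^(2/3) × 0.00042^(1/2) = 8.802 m³/s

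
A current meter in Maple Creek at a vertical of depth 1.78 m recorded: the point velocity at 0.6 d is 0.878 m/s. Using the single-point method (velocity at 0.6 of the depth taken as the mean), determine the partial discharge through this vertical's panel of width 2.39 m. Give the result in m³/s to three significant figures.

3.74 m³/s

v̄ = v₀.₆ = 0.878 m/s
q = v̄ × d × w = 0.8780 × 1.78 × 2.39 = 3.735 m³/s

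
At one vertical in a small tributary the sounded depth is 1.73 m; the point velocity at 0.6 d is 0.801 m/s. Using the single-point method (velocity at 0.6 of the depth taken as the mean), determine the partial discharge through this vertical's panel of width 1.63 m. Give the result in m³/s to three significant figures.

2.26 m³/s

v̄ = v₀.₆ = 0.801 m/s
q = v̄ × d × w = 0.8010 × 1.73 × 1.63 = 2.259 m³/s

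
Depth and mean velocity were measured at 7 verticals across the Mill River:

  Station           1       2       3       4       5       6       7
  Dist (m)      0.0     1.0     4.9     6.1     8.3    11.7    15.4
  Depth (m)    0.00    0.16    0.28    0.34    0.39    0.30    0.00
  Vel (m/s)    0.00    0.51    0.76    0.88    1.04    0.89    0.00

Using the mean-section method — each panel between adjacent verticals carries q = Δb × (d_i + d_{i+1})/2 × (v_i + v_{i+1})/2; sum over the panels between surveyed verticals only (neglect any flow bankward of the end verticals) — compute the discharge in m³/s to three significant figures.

3.02 m³/s

Panel 1-2: Δb = 1 m, d̄ = (0.00+0.16)/2 = 0.08, v̄ = (0.00+0.51)/2 = 0.255 → q = 1×0.08×0.255 = 0.02040 m³/s
Panel 2-3: Δb = 3.9 m, d̄ = (0.16+0.28)/2 = 0.22, v̄ = (0.51+0.76)/2 = 0.635 → q = 3.9×0.22×0.635 = 0.5448 m³/s
Panel 3-4: Δb = 1.2 m, d̄ = (0.28+0.34)/2 = 0.31, v̄ = (0.76+0.88)/2 = 0.82 → q = 1.2×0.31×0.82 = 0.3050 m³/s
Panel 4-5: Δb = 2.2 m, d̄ = (0.34+0.39)/2 = 0.365, v̄ = (0.88+1.04)/2 = 0.96 → q = 2.2×0.365×0.96 = 0.7709 m³/s
Panel 5-6: Δb = 3.4 m, d̄ = (0.39+0.30)/2 = 0.345, v̄ = (1.04+0.89)/2 = 0.965 → q = 3.4×0.345×0.965 = 1.132 m³/s
Panel 6-7: Δb = 3.7 m, d̄ = (0.30+0.00)/2 = 0.15, v̄ = (0.89+0.00)/2 = 0.445 → q = 3.7×0.15×0.445 = 0.2470 m³/s
Q = Σ q = 3.020 m³/s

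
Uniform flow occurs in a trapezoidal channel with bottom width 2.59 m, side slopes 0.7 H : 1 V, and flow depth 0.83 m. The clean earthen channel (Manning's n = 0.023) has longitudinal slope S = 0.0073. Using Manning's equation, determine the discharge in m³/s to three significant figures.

6.72 m³/s

A = (b + z·y)·y = (2.59 + 0.7×0.83)×0.83 = 2.632 m²
P = b + 2y√(1+z²) = 2.59 + 2×0.83×√(1+0.7²) = 4.616 m
R = A/P = 2.632/4.616 = 0.5701 m
Q = (1/n)·A·R^(2/3)·S^(1/2) = (1/0.023) × 2.632 × 0.5701^(2/3) × 0.0073^(1/2) = 6.722 m³/s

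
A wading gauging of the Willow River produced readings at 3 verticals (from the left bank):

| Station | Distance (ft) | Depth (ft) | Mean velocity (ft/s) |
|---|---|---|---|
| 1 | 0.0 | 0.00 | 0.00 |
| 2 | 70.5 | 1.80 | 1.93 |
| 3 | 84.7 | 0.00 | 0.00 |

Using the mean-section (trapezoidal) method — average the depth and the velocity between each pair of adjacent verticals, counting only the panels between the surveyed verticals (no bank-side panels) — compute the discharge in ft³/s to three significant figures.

73.6 ft³/s

Panel 1-2: Δb = 70.5 ft, d̄ = (0.00+1.80)/2 = 0.9, v̄ = (0.00+1.93)/2 = 0.965 → q = 70.5×0.9×0.965 = 61.23 ft³/s
Panel 2-3: Δb = 14.2 ft, d̄ = (1.80+0.00)/2 = 0.9, v̄ = (1.93+0.00)/2 = 0.965 → q = 14.2×0.9×0.965 = 12.33 ft³/s
Q = Σ q = 73.56 ft³/s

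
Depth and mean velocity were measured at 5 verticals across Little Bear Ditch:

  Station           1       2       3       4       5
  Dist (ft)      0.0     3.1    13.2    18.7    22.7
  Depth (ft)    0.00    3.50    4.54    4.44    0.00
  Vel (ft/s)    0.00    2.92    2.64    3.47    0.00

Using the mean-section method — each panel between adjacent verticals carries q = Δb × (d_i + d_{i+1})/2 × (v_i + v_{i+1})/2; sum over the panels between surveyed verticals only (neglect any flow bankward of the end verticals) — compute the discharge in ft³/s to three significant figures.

212 ft³/s

Panel 1-2: Δb = 3.1 ft, d̄ = (0.00+3.50)/2 = 1.75, v̄ = (0.00+2.92)/2 = 1.46 → q = 3.1×1.75×1.46 = 7.921 ft³/s
Panel 2-3: Δb = 10.1 ft, d̄ = (3.50+4.54)/2 = 4.02, v̄ = (2.92+2.64)/2 = 2.78 → q = 10.1×4.02×2.78 = 112.9 ft³/s
Panel 3-4: Δb = 5.5 ft, d̄ = (4.54+4.44)/2 = 4.49, v̄ = (2.64+3.47)/2 = 3.055 → q = 5.5×4.49×3.055 = 75.44 ft³/s
Panel 4-5: Δb = 4 ft, d̄ = (4.44+0.00)/2 = 2.22, v̄ = (3.47+0.00)/2 = 1.735 → q = 4×2.22×1.735 = 15.41 ft³/s
Q = Σ q = 211.6 ft³/s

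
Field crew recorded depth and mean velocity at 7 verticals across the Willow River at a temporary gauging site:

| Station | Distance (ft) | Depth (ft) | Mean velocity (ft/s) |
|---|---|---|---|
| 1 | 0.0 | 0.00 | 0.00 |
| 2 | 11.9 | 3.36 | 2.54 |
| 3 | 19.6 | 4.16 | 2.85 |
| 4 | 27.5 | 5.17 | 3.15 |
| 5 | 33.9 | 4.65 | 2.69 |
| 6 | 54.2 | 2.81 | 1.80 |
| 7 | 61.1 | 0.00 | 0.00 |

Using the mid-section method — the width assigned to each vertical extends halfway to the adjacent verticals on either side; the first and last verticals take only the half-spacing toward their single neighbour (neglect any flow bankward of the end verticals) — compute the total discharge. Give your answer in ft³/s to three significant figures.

w_2 = (19.6 − 0.0)/2 = 9.8 ft; q_2 = 2.54 × 3.36 × 9.8 = 83.64 ft³/s
w_3 = (27.5 − 11.9)/2 = 7.8 ft; q_3 = 2.85 × 4.16 × 7.8 = 92.48 ft³/s
w_4 = (33.9 − 19.6)/2 = 7.15 ft; q_4 = 3.15 × 5.17 × 7.15 = 116.4 ft³/s
w_5 = (54.2 − 27.5)/2 = 13.35 ft; q_5 = 2.69 × 4.65 × 13.35 = 167.0 ft³/s
w_6 = (61.1 − 33.9)/2 = 13.6 ft; q_6 = 1.80 × 2.81 × 13.6 = 68.79 ft³/s
Stations 1, 7 contribute zero (depth or velocity is 0).
Q = Σ qᵢ = 528.3 ft³/s

528 ft³/s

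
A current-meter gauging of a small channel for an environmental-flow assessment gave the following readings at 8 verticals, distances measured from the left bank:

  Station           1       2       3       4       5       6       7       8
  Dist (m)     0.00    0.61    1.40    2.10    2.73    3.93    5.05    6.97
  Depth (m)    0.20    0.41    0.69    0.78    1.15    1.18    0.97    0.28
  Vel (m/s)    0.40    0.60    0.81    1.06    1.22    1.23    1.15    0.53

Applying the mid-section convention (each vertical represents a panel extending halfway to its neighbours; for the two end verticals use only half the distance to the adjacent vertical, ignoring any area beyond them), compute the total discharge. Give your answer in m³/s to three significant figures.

w_1 = (0.61 − 0.00)/2 = 0.305 m; q_1 = 0.40 × 0.20 × 0.305 = 0.02440 m³/s
w_2 = (1.40 − 0.00)/2 = 0.7 m; q_2 = 0.60 × 0.41 × 0.7 = 0.1722 m³/s
w_3 = (2.10 − 0.61)/2 = 0.745 m; q_3 = 0.81 × 0.69 × 0.745 = 0.4164 m³/s
w_4 = (2.73 − 1.40)/2 = 0.665 m; q_4 = 1.06 × 0.78 × 0.665 = 0.5498 m³/s
w_5 = (3.93 − 2.10)/2 = 0.915 m; q_5 = 1.22 × 1.15 × 0.915 = 1.284 m³/s
w_6 = (5.05 − 2.73)/2 = 1.16 m; q_6 = 1.23 × 1.18 × 1.16 = 1.684 m³/s
w_7 = (6.97 − 3.93)/2 = 1.52 m; q_7 = 1.15 × 0.97 × 1.52 = 1.696 m³/s
w_8 = (6.97 − 5.05)/2 = 0.96 m; q_8 = 0.53 × 0.28 × 0.96 = 0.1425 m³/s
Q = Σ qᵢ = 5.968 m³/s

5.97 m³/s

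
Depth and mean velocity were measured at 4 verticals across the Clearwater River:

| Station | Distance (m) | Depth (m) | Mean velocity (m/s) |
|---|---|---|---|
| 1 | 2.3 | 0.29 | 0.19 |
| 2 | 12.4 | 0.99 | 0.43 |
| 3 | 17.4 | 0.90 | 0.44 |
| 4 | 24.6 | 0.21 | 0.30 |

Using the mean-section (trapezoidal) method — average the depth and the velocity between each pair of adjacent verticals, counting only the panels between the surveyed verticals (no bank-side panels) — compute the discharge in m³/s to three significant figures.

Panel 1-2: Δb = 10.1 m, d̄ = (0.29+0.99)/2 = 0.64, v̄ = (0.19+0.43)/2 = 0.31 → q = 10.1×0.64×0.31 = 2.004 m³/s
Panel 2-3: Δb = 5 m, d̄ = (0.99+0.90)/2 = 0.945, v̄ = (0.43+0.44)/2 = 0.435 → q = 5×0.945×0.435 = 2.055 m³/s
Panel 3-4: Δb = 7.2 m, d̄ = (0.90+0.21)/2 = 0.555, v̄ = (0.44+0.30)/2 = 0.37 → q = 7.2×0.555×0.37 = 1.479 m³/s
Q = Σ q = 5.538 m³/s

5.54 m³/s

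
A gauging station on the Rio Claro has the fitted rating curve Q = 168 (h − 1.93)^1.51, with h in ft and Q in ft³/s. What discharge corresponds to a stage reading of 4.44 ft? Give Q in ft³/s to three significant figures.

Q = 168 × (4.44 − 1.93)^1.51 = 168 × 2.51^1.51 = 674.2 ft³/s

674 ft³/s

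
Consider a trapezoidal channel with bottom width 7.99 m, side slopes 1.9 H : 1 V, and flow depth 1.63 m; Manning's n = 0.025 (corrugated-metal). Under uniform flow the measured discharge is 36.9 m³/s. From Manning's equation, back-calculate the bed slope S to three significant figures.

0.00203

A = (b + z·y)·y = (7.99 + 1.9×1.63)×1.63 = 18.07 m²
P = b + 2y√(1+z²) = 7.99 + 2×1.63×√(1+1.9²) = 14.99 m
R = A/P = 18.07/14.99 = 1.206 m
S = (Q·n / (1·A·R^(2/3)))² = (36.9×0.025 / (1×18.07×1.133))² = 0.002031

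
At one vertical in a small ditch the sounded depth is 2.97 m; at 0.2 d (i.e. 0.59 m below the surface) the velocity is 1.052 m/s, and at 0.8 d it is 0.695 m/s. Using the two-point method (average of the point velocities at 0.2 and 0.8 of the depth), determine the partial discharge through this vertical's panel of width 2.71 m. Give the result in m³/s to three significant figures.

7.03 m³/s

v̄ = (1.052 + 0.695) / 2 = 0.8735 m/s
q = v̄ × d × w = 0.8735 × 2.97 × 2.71 = 7.031 m³/s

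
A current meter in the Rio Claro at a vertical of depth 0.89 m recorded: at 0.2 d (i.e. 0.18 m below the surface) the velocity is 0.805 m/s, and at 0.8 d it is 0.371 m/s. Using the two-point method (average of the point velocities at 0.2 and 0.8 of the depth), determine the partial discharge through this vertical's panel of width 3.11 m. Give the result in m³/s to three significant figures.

1.63 m³/s

v̄ = (0.805 + 0.371) / 2 = 0.5880 m/s
q = v̄ × d × w = 0.5880 × 0.89 × 3.11 = 1.628 m³/s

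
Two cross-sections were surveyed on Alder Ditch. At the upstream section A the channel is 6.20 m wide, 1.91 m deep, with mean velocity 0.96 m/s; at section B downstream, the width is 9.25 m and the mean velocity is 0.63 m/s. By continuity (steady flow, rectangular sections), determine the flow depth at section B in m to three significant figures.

1.95 m

Q = A₁V₁ = (6.20×1.91) × 0.96 = 11.37 m³/s
d₂ = Q/(b₂ V₂) = 11.37/(9.25×0.63) = 1.951 m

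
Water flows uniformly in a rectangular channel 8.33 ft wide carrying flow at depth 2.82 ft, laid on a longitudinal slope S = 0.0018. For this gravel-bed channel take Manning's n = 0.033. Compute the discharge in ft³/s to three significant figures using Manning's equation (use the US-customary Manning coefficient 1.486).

63.5 ft³/s

A = b·y = 8.33 × 2.82 = 23.49 ft²
P = b + 2y = 8.33 + 2×2.82 = 13.97 ft
R = A/P = 23.49/13.97 = 1.682 ft
Q = (1.486/n)·A·R^(2/3)·S^(1/2) = (1.486/0.033) × 23.49 × 1.682^(2/3) × 0.0018^(1/2) = 63.46 ft³/s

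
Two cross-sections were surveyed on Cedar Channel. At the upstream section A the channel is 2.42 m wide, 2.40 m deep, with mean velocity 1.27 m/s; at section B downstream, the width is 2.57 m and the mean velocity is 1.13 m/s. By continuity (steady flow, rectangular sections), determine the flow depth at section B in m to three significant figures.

Q = A₁V₁ = (2.42×2.40) × 1.27 = 7.376 m³/s
d₂ = Q/(b₂ V₂) = 7.376/(2.57×1.13) = 2.540 m

2.54 m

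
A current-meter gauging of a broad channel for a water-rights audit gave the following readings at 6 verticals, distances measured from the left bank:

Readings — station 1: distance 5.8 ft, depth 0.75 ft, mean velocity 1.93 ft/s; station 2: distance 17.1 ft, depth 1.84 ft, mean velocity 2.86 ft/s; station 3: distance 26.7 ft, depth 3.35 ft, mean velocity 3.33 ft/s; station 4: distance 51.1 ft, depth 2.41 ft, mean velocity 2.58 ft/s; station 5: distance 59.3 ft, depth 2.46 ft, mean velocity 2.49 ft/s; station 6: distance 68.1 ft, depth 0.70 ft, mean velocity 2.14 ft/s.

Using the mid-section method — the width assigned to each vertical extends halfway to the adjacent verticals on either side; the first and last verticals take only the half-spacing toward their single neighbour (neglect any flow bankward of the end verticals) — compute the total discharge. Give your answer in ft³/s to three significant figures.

w_1 = (17.1 − 5.8)/2 = 5.65 ft; q_1 = 1.93 × 0.75 × 5.65 = 8.178 ft³/s
w_2 = (26.7 − 5.8)/2 = 10.45 ft; q_2 = 2.86 × 1.84 × 10.45 = 54.99 ft³/s
w_3 = (51.1 − 17.1)/2 = 17 ft; q_3 = 3.33 × 3.35 × 17 = 189.6 ft³/s
w_4 = (59.3 − 26.7)/2 = 16.3 ft; q_4 = 2.58 × 2.41 × 16.3 = 101.4 ft³/s
w_5 = (68.1 − 51.1)/2 = 8.5 ft; q_5 = 2.49 × 2.46 × 8.5 = 52.07 ft³/s
w_6 = (68.1 − 59.3)/2 = 4.4 ft; q_6 = 2.14 × 0.70 × 4.4 = 6.591 ft³/s
Q = Σ qᵢ = 412.8 ft³/s

413 ft³/s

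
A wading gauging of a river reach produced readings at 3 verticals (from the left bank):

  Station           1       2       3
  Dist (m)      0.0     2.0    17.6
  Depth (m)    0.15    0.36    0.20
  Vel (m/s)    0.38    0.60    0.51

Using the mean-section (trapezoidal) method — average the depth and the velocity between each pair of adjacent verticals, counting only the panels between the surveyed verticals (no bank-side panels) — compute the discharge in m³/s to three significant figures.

Panel 1-2: Δb = 2 m, d̄ = (0.15+0.36)/2 = 0.255, v̄ = (0.38+0.60)/2 = 0.49 → q = 2×0.255×0.49 = 0.2499 m³/s
Panel 2-3: Δb = 15.6 m, d̄ = (0.36+0.20)/2 = 0.28, v̄ = (0.60+0.51)/2 = 0.555 → q = 15.6×0.28×0.555 = 2.424 m³/s
Q = Σ q = 2.674 m³/s

2.67 m³/s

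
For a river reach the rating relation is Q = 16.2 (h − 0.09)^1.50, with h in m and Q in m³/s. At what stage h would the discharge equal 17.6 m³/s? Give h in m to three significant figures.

h − h₀ = (Q/C)^(1/b) = (17.6/16.2)^(1/1.50) = 1.057 m
h = 0.09 + 1.057 = 1.147 m

1.15 m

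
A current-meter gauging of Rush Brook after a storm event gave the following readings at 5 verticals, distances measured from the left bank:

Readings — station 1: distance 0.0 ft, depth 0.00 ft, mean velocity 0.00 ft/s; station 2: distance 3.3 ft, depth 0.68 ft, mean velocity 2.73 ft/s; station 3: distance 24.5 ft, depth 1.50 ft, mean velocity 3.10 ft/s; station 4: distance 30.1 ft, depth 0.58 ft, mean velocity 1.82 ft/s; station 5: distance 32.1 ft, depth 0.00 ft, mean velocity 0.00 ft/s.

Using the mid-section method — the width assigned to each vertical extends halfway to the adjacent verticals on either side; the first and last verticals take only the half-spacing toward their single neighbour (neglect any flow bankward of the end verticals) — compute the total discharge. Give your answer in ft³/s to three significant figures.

w_2 = (24.5 − 0.0)/2 = 12.25 ft; q_2 = 2.73 × 0.68 × 12.25 = 22.74 ft³/s
w_3 = (30.1 − 3.3)/2 = 13.4 ft; q_3 = 3.10 × 1.50 × 13.4 = 62.31 ft³/s
w_4 = (32.1 − 24.5)/2 = 3.8 ft; q_4 = 1.82 × 0.58 × 3.8 = 4.011 ft³/s
Stations 1, 5 contribute zero (depth or velocity is 0).
Q = Σ qᵢ = 89.06 ft³/s

89.1 ft³/s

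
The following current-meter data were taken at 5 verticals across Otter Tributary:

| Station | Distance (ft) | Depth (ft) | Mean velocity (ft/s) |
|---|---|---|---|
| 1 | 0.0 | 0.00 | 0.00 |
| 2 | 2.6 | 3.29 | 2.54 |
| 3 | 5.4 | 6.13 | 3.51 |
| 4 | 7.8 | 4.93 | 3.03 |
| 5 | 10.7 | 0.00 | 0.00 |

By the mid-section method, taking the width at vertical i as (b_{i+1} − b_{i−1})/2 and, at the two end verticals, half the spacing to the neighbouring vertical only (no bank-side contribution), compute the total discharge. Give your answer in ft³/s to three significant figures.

w_2 = (5.4 − 0.0)/2 = 2.7 ft; q_2 = 2.54 × 3.29 × 2.7 = 22.56 ft³/s
w_3 = (7.8 − 2.6)/2 = 2.6 ft; q_3 = 3.51 × 6.13 × 2.6 = 55.94 ft³/s
w_4 = (10.7 − 5.4)/2 = 2.65 ft; q_4 = 3.03 × 4.93 × 2.65 = 39.59 ft³/s
Stations 1, 5 contribute zero (depth or velocity is 0).
Q = Σ qᵢ = 118.1 ft³/s

118 ft³/s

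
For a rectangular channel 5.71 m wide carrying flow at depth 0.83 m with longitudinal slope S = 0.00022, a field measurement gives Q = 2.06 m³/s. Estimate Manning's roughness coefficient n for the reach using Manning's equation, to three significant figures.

0.0254

A = b·y = 5.71 × 0.83 = 4.739 m²
P = b + 2y = 5.71 + 2×0.83 = 7.370 m
R = A/P = 4.739/7.370 = 0.6431 m
n = (1/Q)·A·R^(2/3)·S^(1/2) = (1/2.06) × 4.739 × 0.7450 × 0.01483 = 0.02542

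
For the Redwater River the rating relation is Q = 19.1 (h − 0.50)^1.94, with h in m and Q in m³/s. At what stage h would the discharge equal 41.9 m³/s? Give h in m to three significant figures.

2.00 m

h − h₀ = (Q/C)^(1/b) = (41.9/19.1)^(1/1.94) = 1.499 m
h = 0.50 + 1.499 = 1.999 m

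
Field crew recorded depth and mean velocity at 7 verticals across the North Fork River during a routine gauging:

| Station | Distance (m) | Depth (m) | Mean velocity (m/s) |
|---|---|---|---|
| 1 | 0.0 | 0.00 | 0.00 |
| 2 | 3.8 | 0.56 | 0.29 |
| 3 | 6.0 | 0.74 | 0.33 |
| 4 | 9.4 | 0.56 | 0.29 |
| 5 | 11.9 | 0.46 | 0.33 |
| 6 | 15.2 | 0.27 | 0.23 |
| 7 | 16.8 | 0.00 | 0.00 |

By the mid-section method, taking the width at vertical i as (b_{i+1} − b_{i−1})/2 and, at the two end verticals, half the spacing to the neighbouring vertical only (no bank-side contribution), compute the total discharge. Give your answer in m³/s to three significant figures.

2.24 m³/s

w_2 = (6.0 − 0.0)/2 = 3 m; q_2 = 0.29 × 0.56 × 3 = 0.4872 m³/s
w_3 = (9.4 − 3.8)/2 = 2.8 m; q_3 = 0.33 × 0.74 × 2.8 = 0.6838 m³/s
w_4 = (11.9 − 6.0)/2 = 2.95 m; q_4 = 0.29 × 0.56 × 2.95 = 0.4791 m³/s
w_5 = (15.2 − 9.4)/2 = 2.9 m; q_5 = 0.33 × 0.46 × 2.9 = 0.4402 m³/s
w_6 = (16.8 − 11.9)/2 = 2.45 m; q_6 = 0.23 × 0.27 × 2.45 = 0.1521 m³/s
Stations 1, 7 contribute zero (depth or velocity is 0).
Q = Σ qᵢ = 2.242 m³/s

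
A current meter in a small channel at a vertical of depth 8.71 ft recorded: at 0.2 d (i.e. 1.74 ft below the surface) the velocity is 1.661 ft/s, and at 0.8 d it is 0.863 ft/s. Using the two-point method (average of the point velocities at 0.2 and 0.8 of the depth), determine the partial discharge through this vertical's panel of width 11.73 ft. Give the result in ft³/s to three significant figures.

v̄ = (1.661 + 0.863) / 2 = 1.262 ft/s
q = v̄ × d × w = 1.262 × 8.71 × 11.73 = 128.9 ft³/s

129 ft³/s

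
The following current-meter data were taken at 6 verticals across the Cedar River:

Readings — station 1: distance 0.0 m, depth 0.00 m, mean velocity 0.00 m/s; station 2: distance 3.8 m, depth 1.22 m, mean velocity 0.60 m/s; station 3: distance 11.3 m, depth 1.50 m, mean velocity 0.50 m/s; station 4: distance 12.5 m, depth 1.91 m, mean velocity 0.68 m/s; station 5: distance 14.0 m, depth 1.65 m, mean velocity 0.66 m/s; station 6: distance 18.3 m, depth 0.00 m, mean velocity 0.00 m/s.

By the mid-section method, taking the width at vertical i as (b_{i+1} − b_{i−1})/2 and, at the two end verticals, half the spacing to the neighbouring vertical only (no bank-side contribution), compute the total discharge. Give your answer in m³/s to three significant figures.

12.3 m³/s

w_2 = (11.3 − 0.0)/2 = 5.65 m; q_2 = 0.60 × 1.22 × 5.65 = 4.136 m³/s
w_3 = (12.5 − 3.8)/2 = 4.35 m; q_3 = 0.50 × 1.50 × 4.35 = 3.263 m³/s
w_4 = (14.0 − 11.3)/2 = 1.35 m; q_4 = 0.68 × 1.91 × 1.35 = 1.753 m³/s
w_5 = (18.3 − 12.5)/2 = 2.9 m; q_5 = 0.66 × 1.65 × 2.9 = 3.158 m³/s
Stations 1, 6 contribute zero (depth or velocity is 0).
Q = Σ qᵢ = 12.31 m³/s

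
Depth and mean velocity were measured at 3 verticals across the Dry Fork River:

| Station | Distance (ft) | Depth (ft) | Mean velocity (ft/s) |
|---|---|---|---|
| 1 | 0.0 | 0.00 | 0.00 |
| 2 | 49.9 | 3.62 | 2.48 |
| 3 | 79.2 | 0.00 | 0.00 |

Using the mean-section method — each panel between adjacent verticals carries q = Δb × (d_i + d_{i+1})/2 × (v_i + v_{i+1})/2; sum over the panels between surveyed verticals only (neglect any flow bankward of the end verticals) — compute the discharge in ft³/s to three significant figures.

Panel 1-2: Δb = 49.9 ft, d̄ = (0.00+3.62)/2 = 1.81, v̄ = (0.00+2.48)/2 = 1.24 → q = 49.9×1.81×1.24 = 112.0 ft³/s
Panel 2-3: Δb = 29.3 ft, d̄ = (3.62+0.00)/2 = 1.81, v̄ = (2.48+0.00)/2 = 1.24 → q = 29.3×1.81×1.24 = 65.76 ft³/s
Q = Σ q = 177.8 ft³/s

178 ft³/s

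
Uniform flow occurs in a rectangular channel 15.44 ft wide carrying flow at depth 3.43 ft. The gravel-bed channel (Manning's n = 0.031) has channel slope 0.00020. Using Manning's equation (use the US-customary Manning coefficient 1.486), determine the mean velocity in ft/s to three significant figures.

1.21 ft/s

A = b·y = 15.44 × 3.43 = 52.96 ft²
P = b + 2y = 15.44 + 2×3.43 = 22.30 ft
R = A/P = 52.96/22.30 = 2.375 ft
Q = (1.486/n)·A·R^(2/3)·S^(1/2) = (1.486/0.031) × 52.96 × 2.375^(2/3) × 0.00020^(1/2) = 63.91 ft³/s
V = Q/A = 63.91/52.96 = 1.207 ft/s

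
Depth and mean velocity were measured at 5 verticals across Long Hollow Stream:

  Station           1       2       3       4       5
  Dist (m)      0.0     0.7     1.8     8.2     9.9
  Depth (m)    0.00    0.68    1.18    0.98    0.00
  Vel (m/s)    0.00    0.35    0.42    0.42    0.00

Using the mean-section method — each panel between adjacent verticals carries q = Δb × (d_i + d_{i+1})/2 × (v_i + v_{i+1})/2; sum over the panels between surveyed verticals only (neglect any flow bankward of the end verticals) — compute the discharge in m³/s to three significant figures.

3.51 m³/s

Panel 1-2: Δb = 0.7 m, d̄ = (0.00+0.68)/2 = 0.34, v̄ = (0.00+0.35)/2 = 0.175 → q = 0.7×0.34×0.175 = 0.04165 m³/s
Panel 2-3: Δb = 1.1 m, d̄ = (0.68+1.18)/2 = 0.93, v̄ = (0.35+0.42)/2 = 0.385 → q = 1.1×0.93×0.385 = 0.3939 m³/s
Panel 3-4: Δb = 6.4 m, d̄ = (1.18+0.98)/2 = 1.08, v̄ = (0.42+0.42)/2 = 0.42 → q = 6.4×1.08×0.42 = 2.903 m³/s
Panel 4-5: Δb = 1.7 m, d̄ = (0.98+0.00)/2 = 0.49, v̄ = (0.42+0.00)/2 = 0.21 → q = 1.7×0.49×0.21 = 0.1749 m³/s
Q = Σ q = 3.513 m³/s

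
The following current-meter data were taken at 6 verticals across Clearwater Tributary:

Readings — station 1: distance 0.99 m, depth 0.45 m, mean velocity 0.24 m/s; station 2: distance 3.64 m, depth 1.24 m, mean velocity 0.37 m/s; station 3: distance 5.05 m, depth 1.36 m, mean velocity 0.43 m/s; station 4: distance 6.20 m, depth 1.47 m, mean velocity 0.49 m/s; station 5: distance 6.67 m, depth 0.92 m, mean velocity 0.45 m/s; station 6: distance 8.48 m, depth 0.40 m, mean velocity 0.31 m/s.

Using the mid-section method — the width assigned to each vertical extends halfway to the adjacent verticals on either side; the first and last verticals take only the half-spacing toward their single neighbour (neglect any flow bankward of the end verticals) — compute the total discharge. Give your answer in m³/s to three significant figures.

2.99 m³/s

w_1 = (3.64 − 0.99)/2 = 1.325 m; q_1 = 0.24 × 0.45 × 1.325 = 0.1431 m³/s
w_2 = (5.05 − 0.99)/2 = 2.03 m; q_2 = 0.37 × 1.24 × 2.03 = 0.9314 m³/s
w_3 = (6.20 − 3.64)/2 = 1.28 m; q_3 = 0.43 × 1.36 × 1.28 = 0.7485 m³/s
w_4 = (6.67 − 5.05)/2 = 0.81 m; q_4 = 0.49 × 1.47 × 0.81 = 0.5834 m³/s
w_5 = (8.48 − 6.20)/2 = 1.14 m; q_5 = 0.45 × 0.92 × 1.14 = 0.4720 m³/s
w_6 = (8.48 − 6.67)/2 = 0.905 m; q_6 = 0.31 × 0.40 × 0.905 = 0.1122 m³/s
Q = Σ qᵢ = 2.991 m³/s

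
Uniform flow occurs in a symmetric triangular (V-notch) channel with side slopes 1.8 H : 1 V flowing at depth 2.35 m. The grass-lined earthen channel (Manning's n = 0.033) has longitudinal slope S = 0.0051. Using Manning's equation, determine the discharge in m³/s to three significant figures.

21.9 m³/s

A = z·y² = 1.8×2.35² = 9.941 m²
P = 2y√(1+z²) = 2×2.35×√(1+1.8²) = 9.678 m
R = A/P = 9.941/9.678 = 1.027 m
Q = (1/n)·A·R^(2/3)·S^(1/2) = (1/0.033) × 9.941 × 1.027^(2/3) × 0.0051^(1/2) = 21.90 m³/s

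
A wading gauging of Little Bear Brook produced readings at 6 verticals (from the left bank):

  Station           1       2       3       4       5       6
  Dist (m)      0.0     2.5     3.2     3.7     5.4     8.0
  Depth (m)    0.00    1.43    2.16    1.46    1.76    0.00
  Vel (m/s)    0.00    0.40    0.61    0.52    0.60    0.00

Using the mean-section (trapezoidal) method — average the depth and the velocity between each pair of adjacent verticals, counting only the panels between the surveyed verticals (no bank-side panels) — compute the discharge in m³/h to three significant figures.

Panel 1-2: Δb = 2.5 m, d̄ = (0.00+1.43)/2 = 0.715, v̄ = (0.00+0.40)/2 = 0.2 → q = 2.5×0.715×0.2 = 0.3575 m³/s
Panel 2-3: Δb = 0.7 m, d̄ = (1.43+2.16)/2 = 1.795, v̄ = (0.40+0.61)/2 = 0.505 → q = 0.7×1.795×0.505 = 0.6345 m³/s
Panel 3-4: Δb = 0.5 m, d̄ = (2.16+1.46)/2 = 1.81, v̄ = (0.61+0.52)/2 = 0.565 → q = 0.5×1.81×0.565 = 0.5113 m³/s
Panel 4-5: Δb = 1.7 m, d̄ = (1.46+1.76)/2 = 1.61, v̄ = (0.52+0.60)/2 = 0.56 → q = 1.7×1.61×0.56 = 1.533 m³/s
Panel 5-6: Δb = 2.6 m, d̄ = (1.76+0.00)/2 = 0.88, v̄ = (0.60+0.00)/2 = 0.3 → q = 2.6×0.88×0.3 = 0.6864 m³/s
Q = Σ q = 3.722 m³/s
= 3.722 × 3600 = 13400 m³/h

13400 m³/h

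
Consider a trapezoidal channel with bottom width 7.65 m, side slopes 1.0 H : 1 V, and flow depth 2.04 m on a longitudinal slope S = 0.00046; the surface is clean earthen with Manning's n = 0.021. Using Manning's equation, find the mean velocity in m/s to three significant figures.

1.32 m/s

A = (b + z·y)·y = (7.65 + 1.0×2.04)×2.04 = 19.77 m²
P = b + 2y√(1+z²) = 7.65 + 2×2.04×√(1+1.0²) = 13.42 m
R = A/P = 19.77/13.42 = 1.473 m
Q = (1/n)·A·R^(2/3)·S^(1/2) = (1/0.021) × 19.77 × 1.473^(2/3) × 0.00046^(1/2) = 26.14 m³/s
V = Q/A = 26.14/19.77 = 1.322 m/s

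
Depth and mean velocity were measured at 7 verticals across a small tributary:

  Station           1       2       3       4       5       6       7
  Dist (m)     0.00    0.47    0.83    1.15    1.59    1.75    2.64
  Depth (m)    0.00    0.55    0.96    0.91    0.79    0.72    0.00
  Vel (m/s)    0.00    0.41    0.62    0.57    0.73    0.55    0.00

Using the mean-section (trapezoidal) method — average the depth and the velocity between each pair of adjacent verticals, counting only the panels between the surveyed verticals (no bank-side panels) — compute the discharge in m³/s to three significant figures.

0.753 m³/s

Panel 1-2: Δb = 0.47 m, d̄ = (0.00+0.55)/2 = 0.275, v̄ = (0.00+0.41)/2 = 0.205 → q = 0.47×0.275×0.205 = 0.02650 m³/s
Panel 2-3: Δb = 0.36 m, d̄ = (0.55+0.96)/2 = 0.755, v̄ = (0.41+0.62)/2 = 0.515 → q = 0.36×0.755×0.515 = 0.1400 m³/s
Panel 3-4: Δb = 0.32 m, d̄ = (0.96+0.91)/2 = 0.935, v̄ = (0.62+0.57)/2 = 0.595 → q = 0.32×0.935×0.595 = 0.1780 m³/s
Panel 4-5: Δb = 0.44 m, d̄ = (0.91+0.79)/2 = 0.85, v̄ = (0.57+0.73)/2 = 0.65 → q = 0.44×0.85×0.65 = 0.2431 m³/s
Panel 5-6: Δb = 0.16 m, d̄ = (0.79+0.72)/2 = 0.755, v̄ = (0.73+0.55)/2 = 0.64 → q = 0.16×0.755×0.64 = 0.07731 m³/s
Panel 6-7: Δb = 0.89 m, d̄ = (0.72+0.00)/2 = 0.36, v̄ = (0.55+0.00)/2 = 0.275 → q = 0.89×0.36×0.275 = 0.08811 m³/s
Q = Σ q = 0.7530 m³/s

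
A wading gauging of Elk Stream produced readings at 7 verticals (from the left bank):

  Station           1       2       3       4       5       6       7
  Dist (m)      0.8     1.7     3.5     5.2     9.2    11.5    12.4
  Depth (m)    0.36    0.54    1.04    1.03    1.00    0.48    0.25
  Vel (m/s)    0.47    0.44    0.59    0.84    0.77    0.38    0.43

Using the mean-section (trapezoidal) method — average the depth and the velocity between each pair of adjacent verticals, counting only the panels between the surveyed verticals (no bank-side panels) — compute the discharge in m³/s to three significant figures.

6.55 m³/s

Panel 1-2: Δb = 0.9 m, d̄ = (0.36+0.54)/2 = 0.45, v̄ = (0.47+0.44)/2 = 0.455 → q = 0.9×0.45×0.455 = 0.1843 m³/s
Panel 2-3: Δb = 1.8 m, d̄ = (0.54+1.04)/2 = 0.79, v̄ = (0.44+0.59)/2 = 0.515 → q = 1.8×0.79×0.515 = 0.7323 m³/s
Panel 3-4: Δb = 1.7 m, d̄ = (1.04+1.03)/2 = 1.035, v̄ = (0.59+0.84)/2 = 0.715 → q = 1.7×1.035×0.715 = 1.258 m³/s
Panel 4-5: Δb = 4 m, d̄ = (1.03+1.00)/2 = 1.015, v̄ = (0.84+0.77)/2 = 0.805 → q = 4×1.015×0.805 = 3.268 m³/s
Panel 5-6: Δb = 2.3 m, d̄ = (1.00+0.48)/2 = 0.74, v̄ = (0.77+0.38)/2 = 0.575 → q = 2.3×0.74×0.575 = 0.9787 m³/s
Panel 6-7: Δb = 0.9 m, d̄ = (0.48+0.25)/2 = 0.365, v̄ = (0.38+0.43)/2 = 0.405 → q = 0.9×0.365×0.405 = 0.1330 m³/s
Q = Σ q = 6.555 m³/s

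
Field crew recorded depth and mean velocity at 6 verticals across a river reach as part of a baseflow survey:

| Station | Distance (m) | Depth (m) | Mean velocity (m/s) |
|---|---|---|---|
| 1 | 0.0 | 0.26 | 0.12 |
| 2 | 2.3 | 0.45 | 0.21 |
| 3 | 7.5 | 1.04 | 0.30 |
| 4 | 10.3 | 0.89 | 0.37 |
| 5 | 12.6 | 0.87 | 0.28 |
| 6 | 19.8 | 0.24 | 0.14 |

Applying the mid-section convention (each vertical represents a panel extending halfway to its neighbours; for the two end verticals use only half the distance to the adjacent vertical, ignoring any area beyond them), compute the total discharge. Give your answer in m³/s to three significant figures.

3.76 m³/s

w_1 = (2.3 − 0.0)/2 = 1.15 m; q_1 = 0.12 × 0.26 × 1.15 = 0.03588 m³/s
w_2 = (7.5 − 0.0)/2 = 3.75 m; q_2 = 0.21 × 0.45 × 3.75 = 0.3544 m³/s
w_3 = (10.3 − 2.3)/2 = 4 m; q_3 = 0.30 × 1.04 × 4 = 1.248 m³/s
w_4 = (12.6 − 7.5)/2 = 2.55 m; q_4 = 0.37 × 0.89 × 2.55 = 0.8397 m³/s
w_5 = (19.8 − 10.3)/2 = 4.75 m; q_5 = 0.28 × 0.87 × 4.75 = 1.157 m³/s
w_6 = (19.8 − 12.6)/2 = 3.6 m; q_6 = 0.14 × 0.24 × 3.6 = 0.1210 m³/s
Q = Σ qᵢ = 3.756 m³/s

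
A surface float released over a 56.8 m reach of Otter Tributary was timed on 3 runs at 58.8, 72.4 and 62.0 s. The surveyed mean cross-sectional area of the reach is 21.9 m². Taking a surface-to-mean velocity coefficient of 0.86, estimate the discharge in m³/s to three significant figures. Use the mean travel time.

16.6 m³/s

t̄ = (58.8 + 72.4 + 62.0) / 3 = 64.4 s
v_surface = L / t̄ = 56.8 / 64.4 = 0.8820 m/s
v_mean = 0.86 × 0.8820 = 0.7585 m/s
Q = A × v_mean = 21.9 × 0.7585 = 16.61 m³/s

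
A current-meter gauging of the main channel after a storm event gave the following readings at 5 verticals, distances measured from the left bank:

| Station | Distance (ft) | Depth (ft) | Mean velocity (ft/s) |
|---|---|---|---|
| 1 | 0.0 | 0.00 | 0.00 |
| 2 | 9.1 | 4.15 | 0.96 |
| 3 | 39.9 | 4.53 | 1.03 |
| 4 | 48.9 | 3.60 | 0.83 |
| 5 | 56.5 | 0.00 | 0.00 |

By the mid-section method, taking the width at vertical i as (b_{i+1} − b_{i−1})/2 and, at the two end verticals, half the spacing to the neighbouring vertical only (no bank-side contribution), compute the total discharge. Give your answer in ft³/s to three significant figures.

197 ft³/s

w_2 = (39.9 − 0.0)/2 = 19.95 ft; q_2 = 0.96 × 4.15 × 19.95 = 79.48 ft³/s
w_3 = (48.9 − 9.1)/2 = 19.9 ft; q_3 = 1.03 × 4.53 × 19.9 = 92.85 ft³/s
w_4 = (56.5 − 39.9)/2 = 8.3 ft; q_4 = 0.83 × 3.60 × 8.3 = 24.80 ft³/s
Stations 1, 5 contribute zero (depth or velocity is 0).
Q = Σ qᵢ = 197.1 ft³/s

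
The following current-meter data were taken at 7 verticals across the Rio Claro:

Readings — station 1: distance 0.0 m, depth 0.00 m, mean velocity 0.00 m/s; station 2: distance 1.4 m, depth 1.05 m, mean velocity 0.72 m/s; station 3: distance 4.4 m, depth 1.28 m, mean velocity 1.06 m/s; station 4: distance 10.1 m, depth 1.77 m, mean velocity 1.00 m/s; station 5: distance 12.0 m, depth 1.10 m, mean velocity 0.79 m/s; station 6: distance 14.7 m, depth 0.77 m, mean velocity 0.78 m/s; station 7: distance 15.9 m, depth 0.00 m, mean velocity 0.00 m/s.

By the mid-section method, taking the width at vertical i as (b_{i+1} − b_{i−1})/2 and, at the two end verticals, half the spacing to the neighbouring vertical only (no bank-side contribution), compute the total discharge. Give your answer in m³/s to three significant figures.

17.5 m³/s

w_2 = (4.4 − 0.0)/2 = 2.2 m; q_2 = 0.72 × 1.05 × 2.2 = 1.663 m³/s
w_3 = (10.1 − 1.4)/2 = 4.35 m; q_3 = 1.06 × 1.28 × 4.35 = 5.902 m³/s
w_4 = (12.0 − 4.4)/2 = 3.8 m; q_4 = 1.00 × 1.77 × 3.8 = 6.726 m³/s
w_5 = (14.7 − 10.1)/2 = 2.3 m; q_5 = 0.79 × 1.10 × 2.3 = 1.999 m³/s
w_6 = (15.9 − 12.0)/2 = 1.95 m; q_6 = 0.78 × 0.77 × 1.95 = 1.171 m³/s
Stations 1, 7 contribute zero (depth or velocity is 0).
Q = Σ qᵢ = 17.46 m³/s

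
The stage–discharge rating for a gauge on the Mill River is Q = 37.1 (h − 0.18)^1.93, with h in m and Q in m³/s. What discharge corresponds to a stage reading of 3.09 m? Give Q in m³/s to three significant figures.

Q = 37.1 × (3.09 − 0.18)^1.93 = 37.1 × 2.91^1.93 = 291.5 m³/s

292 m³/s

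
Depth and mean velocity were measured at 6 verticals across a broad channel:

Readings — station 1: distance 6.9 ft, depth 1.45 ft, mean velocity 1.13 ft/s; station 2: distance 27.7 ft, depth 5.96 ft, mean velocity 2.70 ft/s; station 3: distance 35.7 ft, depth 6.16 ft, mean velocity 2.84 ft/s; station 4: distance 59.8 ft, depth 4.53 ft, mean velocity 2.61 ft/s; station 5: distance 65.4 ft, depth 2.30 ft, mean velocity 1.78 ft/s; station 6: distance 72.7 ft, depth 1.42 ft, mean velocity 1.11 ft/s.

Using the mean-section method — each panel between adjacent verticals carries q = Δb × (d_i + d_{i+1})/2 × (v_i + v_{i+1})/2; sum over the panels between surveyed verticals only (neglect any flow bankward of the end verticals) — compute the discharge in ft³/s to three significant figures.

Panel 1-2: Δb = 20.8 ft, d̄ = (1.45+5.96)/2 = 3.705, v̄ = (1.13+2.70)/2 = 1.915 → q = 20.8×3.705×1.915 = 147.6 ft³/s
Panel 2-3: Δb = 8 ft, d̄ = (5.96+6.16)/2 = 6.06, v̄ = (2.70+2.84)/2 = 2.77 → q = 8×6.06×2.77 = 134.3 ft³/s
Panel 3-4: Δb = 24.1 ft, d̄ = (6.16+4.53)/2 = 5.345, v̄ = (2.84+2.61)/2 = 2.725 → q = 24.1×5.345×2.725 = 351.0 ft³/s
Panel 4-5: Δb = 5.6 ft, d̄ = (4.53+2.30)/2 = 3.415, v̄ = (2.61+1.78)/2 = 2.195 → q = 5.6×3.415×2.195 = 41.98 ft³/s
Panel 5-6: Δb = 7.3 ft, d̄ = (2.30+1.42)/2 = 1.86, v̄ = (1.78+1.11)/2 = 1.445 → q = 7.3×1.86×1.445 = 19.62 ft³/s
Q = Σ q = 694.5 ft³/s

694 ft³/s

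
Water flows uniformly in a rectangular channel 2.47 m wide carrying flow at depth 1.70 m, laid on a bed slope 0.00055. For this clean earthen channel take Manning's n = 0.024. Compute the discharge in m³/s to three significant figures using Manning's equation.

3.28 m³/s

A = b·y = 2.47 × 1.70 = 4.199 m²
P = b + 2y = 2.47 + 2×1.70 = 5.870 m
R = A/P = 4.199/5.870 = 0.7153 m
Q = (1/n)·A·R^(2/3)·S^(1/2) = (1/0.024) × 4.199 × 0.7153^(2/3) × 0.00055^(1/2) = 3.282 m³/s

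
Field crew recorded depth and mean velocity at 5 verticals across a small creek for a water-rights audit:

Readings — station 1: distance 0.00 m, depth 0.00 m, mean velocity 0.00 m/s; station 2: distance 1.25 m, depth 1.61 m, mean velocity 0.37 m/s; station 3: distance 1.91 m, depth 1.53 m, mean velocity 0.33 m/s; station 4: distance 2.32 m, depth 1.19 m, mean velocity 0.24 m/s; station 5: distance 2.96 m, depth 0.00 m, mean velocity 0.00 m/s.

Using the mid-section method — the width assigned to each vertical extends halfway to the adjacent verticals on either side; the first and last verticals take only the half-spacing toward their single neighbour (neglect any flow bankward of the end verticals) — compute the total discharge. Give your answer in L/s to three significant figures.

989 L/s

w_2 = (1.91 − 0.00)/2 = 0.955 m; q_2 = 0.37 × 1.61 × 0.955 = 0.5689 m³/s
w_3 = (2.32 − 1.25)/2 = 0.535 m; q_3 = 0.33 × 1.53 × 0.535 = 0.2701 m³/s
w_4 = (2.96 − 1.91)/2 = 0.525 m; q_4 = 0.24 × 1.19 × 0.525 = 0.1499 m³/s
Stations 1, 5 contribute zero (depth or velocity is 0).
Q = Σ qᵢ = 0.9890 m³/s
= 0.9890 × 1000 = 989.0 L/s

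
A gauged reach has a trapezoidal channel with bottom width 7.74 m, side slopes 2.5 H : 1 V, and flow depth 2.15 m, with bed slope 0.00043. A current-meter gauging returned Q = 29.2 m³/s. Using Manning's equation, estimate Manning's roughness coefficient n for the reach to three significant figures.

A = (b + z·y)·y = (7.74 + 2.5×2.15)×2.15 = 28.20 m²
P = b + 2y√(1+z²) = 7.74 + 2×2.15×√(1+2.5²) = 19.32 m
R = A/P = 28.20/19.32 = 1.460 m
n = (1/Q)·A·R^(2/3)·S^(1/2) = (1/29.2) × 28.20 × 1.287 × 0.02074 = 0.02577

0.0258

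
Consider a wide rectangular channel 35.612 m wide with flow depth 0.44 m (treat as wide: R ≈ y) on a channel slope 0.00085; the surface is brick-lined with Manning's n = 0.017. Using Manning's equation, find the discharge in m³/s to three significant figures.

15.5 m³/s

A = b·y = 35.612 × 0.44 = 15.67 m²
Wide channel: R ≈ y = 0.44 m
Q = (1/n)·A·R^(2/3)·S^(1/2) = (1/0.017) × 15.67 × 0.4400^(2/3) × 0.00085^(1/2) = 15.55 m³/s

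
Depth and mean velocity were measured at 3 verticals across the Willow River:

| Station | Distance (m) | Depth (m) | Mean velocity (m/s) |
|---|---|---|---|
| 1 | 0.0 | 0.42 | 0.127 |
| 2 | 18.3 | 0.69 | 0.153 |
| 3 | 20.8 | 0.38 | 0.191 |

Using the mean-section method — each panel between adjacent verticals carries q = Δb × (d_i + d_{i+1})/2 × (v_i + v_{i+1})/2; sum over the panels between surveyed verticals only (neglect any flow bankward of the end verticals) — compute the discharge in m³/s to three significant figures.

Panel 1-2: Δb = 18.3 m, d̄ = (0.42+0.69)/2 = 0.555, v̄ = (0.127+0.153)/2 = 0.14 → q = 18.3×0.555×0.14 = 1.422 m³/s
Panel 2-3: Δb = 2.5 m, d̄ = (0.69+0.38)/2 = 0.535, v̄ = (0.153+0.191)/2 = 0.172 → q = 2.5×0.535×0.172 = 0.2301 m³/s
Q = Σ q = 1.652 m³/s

1.65 m³/s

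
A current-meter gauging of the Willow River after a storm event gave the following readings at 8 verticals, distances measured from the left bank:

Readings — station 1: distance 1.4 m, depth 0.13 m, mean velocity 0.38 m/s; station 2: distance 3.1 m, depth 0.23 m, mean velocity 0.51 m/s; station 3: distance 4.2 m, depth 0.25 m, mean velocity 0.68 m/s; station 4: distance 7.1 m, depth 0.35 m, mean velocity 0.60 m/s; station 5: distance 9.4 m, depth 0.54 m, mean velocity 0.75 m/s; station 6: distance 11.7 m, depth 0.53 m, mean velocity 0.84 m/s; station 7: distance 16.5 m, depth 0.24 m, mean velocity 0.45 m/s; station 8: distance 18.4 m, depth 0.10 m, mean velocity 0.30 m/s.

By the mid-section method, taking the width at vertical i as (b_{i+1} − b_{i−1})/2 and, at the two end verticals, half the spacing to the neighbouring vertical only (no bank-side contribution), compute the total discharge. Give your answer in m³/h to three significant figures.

14400 m³/h

w_1 = (3.1 − 1.4)/2 = 0.85 m; q_1 = 0.38 × 0.13 × 0.85 = 0.04199 m³/s
w_2 = (4.2 − 1.4)/2 = 1.4 m; q_2 = 0.51 × 0.23 × 1.4 = 0.1642 m³/s
w_3 = (7.1 − 3.1)/2 = 2 m; q_3 = 0.68 × 0.25 × 2 = 0.3400 m³/s
w_4 = (9.4 − 4.2)/2 = 2.6 m; q_4 = 0.60 × 0.35 × 2.6 = 0.5460 m³/s
w_5 = (11.7 − 7.1)/2 = 2.3 m; q_5 = 0.75 × 0.54 × 2.3 = 0.9315 m³/s
w_6 = (16.5 − 9.4)/2 = 3.55 m; q_6 = 0.84 × 0.53 × 3.55 = 1.580 m³/s
w_7 = (18.4 − 11.7)/2 = 3.35 m; q_7 = 0.45 × 0.24 × 3.35 = 0.3618 m³/s
w_8 = (18.4 − 16.5)/2 = 0.95 m; q_8 = 0.30 × 0.10 × 0.95 = 0.02850 m³/s
Q = Σ qᵢ = 3.994 m³/s
= 3.994 × 3600 = 14380 m³/h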